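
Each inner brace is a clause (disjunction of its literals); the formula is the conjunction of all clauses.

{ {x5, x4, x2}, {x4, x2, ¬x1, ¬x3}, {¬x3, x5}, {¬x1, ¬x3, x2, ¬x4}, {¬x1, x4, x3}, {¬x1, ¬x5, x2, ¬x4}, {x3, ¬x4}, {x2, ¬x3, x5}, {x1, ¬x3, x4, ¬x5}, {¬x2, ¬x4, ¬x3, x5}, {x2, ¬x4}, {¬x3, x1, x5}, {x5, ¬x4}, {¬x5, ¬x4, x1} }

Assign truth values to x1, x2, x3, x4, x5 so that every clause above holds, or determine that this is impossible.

x1=False,  x2=False,  x3=False,  x4=False,  x5=True

Suppose x3 = False.
From the singleton clause (¬x4), x4 = False.
From the singleton clause (¬x1), x1 = False.
Suppose x5 = True.
Every clause is now satisfied; x2 is unconstrained.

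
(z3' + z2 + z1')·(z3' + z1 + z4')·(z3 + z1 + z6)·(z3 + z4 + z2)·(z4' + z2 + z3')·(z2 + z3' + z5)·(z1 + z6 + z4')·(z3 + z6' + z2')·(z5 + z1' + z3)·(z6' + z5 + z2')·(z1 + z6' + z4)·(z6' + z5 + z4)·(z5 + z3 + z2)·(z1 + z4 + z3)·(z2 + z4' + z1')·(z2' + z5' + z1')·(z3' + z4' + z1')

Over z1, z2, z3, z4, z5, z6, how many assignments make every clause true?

5

There are 2^6 = 64 truth assignments over (z1, z2, z3, z4, z5, z6).
Split on z4. With z4 = 1, the clauses containing z4 are satisfied and z4' drops from the rest; 1 of the 2^5 = 32 assignments to the other variables satisfy what remains.
With z4 = 0, by the same count on the reduced clause set, 4 assignments work.
(One model: z1=F, z2=F, z3=F, z4=T, z5=T, z6=T.)
Total: 1 + 4 = 5.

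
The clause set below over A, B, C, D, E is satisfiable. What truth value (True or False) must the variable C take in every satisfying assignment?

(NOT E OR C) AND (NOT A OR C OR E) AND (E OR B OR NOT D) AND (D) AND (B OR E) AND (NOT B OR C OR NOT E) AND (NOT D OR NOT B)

Suppose C = false.
The clause (NOT E) is unit, so E = false.
The clause (NOT A) is unit, so A = false.
The clause (D) is unit, so D = true.
The clause (B) is unit, so B = true.
That conflicts with the unit clause (NOT B).
So every satisfying assignment has C = True.

True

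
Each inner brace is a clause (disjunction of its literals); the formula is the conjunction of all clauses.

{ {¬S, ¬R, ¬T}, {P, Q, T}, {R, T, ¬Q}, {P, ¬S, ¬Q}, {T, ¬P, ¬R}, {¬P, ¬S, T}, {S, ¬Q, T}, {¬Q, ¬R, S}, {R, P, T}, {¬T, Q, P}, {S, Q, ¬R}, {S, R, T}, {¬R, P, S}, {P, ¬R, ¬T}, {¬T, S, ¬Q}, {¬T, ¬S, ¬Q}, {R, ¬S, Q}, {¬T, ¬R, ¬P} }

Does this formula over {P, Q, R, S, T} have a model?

Branch on S: set S = False.
Branch on Q: set Q = False.
Unit clause (¬R) forces R = False.
Unit clause (T) forces T = True.
Unit clause (P) forces P = True.
All clauses are satisfied.
A satisfying assignment: P ↦ True,  Q ↦ False,  R ↦ False,  S ↦ False,  T ↦ True.

Yes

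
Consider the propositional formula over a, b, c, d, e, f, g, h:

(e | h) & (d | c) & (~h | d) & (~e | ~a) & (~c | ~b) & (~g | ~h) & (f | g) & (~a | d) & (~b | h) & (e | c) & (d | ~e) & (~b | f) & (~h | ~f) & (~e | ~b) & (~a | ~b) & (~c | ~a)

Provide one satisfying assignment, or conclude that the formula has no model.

a=0; b=0; c=0; d=1; e=1; f=1; g=1; h=0

Suppose e = 1.
The clause (~a) is unit, so a = 0.
The clause (d) is unit, so d = 1.
The clause (~b) is unit, so b = 0.
Suppose g = 1.
The clause (~h) is unit, so h = 0.
No clause remains; c, f are free.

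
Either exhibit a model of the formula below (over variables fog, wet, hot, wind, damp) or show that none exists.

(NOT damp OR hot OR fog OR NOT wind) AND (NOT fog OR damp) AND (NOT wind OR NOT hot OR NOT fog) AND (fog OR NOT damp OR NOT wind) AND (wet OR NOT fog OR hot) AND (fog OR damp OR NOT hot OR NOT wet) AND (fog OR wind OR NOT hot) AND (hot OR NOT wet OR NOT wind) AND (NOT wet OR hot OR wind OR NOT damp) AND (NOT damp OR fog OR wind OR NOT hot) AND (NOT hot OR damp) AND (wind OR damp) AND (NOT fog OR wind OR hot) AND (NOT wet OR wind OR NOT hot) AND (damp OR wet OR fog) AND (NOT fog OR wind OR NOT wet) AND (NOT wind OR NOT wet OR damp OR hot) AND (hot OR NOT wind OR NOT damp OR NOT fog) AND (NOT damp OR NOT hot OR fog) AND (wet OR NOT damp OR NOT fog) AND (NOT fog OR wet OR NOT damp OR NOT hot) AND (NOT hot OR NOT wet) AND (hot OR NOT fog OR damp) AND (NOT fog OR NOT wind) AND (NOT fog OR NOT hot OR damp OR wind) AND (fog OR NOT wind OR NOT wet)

Try fog = false.
Try damp = true.
Unit clause (NOT wind) forces wind = false.
Unit clause (NOT hot) forces hot = false.
Unit clause (NOT wet) forces wet = false.
All clauses are satisfied.

fog=false,  wet=false,  hot=false,  wind=false,  damp=true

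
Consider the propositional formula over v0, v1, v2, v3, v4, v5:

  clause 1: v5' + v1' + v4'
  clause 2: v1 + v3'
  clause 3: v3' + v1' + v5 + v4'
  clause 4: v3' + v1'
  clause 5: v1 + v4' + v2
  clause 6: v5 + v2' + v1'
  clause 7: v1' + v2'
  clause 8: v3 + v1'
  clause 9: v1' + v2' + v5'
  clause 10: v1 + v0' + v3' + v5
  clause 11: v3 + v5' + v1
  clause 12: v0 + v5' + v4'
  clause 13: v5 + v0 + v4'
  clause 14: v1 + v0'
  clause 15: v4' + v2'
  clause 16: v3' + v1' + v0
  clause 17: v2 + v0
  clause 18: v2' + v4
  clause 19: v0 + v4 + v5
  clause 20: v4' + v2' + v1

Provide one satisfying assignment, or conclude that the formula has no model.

Try v1 = 1.
Unit clause (v3') forces v3 = 0.
That conflicts with the unit clause (v3).
Backtrack on v1: now try v1 = 0.
Unit clause (v3') forces v3 = 0.
Unit clause (v5') forces v5 = 0.
Unit clause (v0') forces v0 = 0.
Unit clause (v4') forces v4 = 0.
That conflicts with the unit clause (v4).
Both values of v1 lead to a conflict.

UNSATISFIABLE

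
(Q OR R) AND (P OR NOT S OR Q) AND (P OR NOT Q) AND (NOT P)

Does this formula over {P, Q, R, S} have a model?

Satisfiable

The clause (NOT P) is unit, so P = false.
The clause (NOT Q) is unit, so Q = false.
The clause (R) is unit, so R = true.
The clause (NOT S) is unit, so S = false.
Every clause now holds.
A satisfying assignment: P ↦ false; Q ↦ false; R ↦ true; S ↦ false.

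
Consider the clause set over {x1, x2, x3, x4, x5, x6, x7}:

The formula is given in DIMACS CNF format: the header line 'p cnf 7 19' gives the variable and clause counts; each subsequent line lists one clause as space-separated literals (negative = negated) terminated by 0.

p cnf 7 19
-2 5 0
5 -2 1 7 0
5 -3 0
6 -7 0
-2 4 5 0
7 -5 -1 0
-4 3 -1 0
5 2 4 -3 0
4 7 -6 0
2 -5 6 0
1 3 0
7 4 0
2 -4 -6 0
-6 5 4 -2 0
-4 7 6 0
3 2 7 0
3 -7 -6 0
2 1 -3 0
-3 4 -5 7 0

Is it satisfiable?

Yes, satisfiable

Suppose x2 = True.
(x5) alone gives x5 = True.
Suppose x6 = True.
Suppose x7 = True.
(x3) alone gives x3 = True.
No clause remains; x1, x4 are free.
A satisfying assignment: x1: False,  x2: True,  x3: True,  x4: False,  x5: True,  x6: True,  x7: True.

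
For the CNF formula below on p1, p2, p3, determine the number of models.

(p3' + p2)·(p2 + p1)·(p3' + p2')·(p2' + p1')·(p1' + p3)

There are 2^3 = 8 truth assignments over (p1, p2, p3).
Split on p1. With p1 = 1, the clauses containing p1 are satisfied and p1' drops from the rest; 0 of the 2^2 = 4 assignments to the other variables satisfy what remains.
With p1 = 0, by the same count on the reduced clause set, 1 assignment works.
(One model: p1=F, p2=T, p3=F.)
Total: 0 + 1 = 1.

1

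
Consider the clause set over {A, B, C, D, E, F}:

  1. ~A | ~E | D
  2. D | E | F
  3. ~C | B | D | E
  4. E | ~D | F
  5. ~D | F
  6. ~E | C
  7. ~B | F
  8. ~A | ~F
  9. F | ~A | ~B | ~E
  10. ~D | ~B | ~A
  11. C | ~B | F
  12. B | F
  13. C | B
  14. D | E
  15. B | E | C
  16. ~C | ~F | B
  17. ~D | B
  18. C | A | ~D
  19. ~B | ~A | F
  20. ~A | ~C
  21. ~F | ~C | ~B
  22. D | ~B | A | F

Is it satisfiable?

Try D = 0.
The clause (E) is unit, so E = 1.
The clause (~A) is unit, so A = 0.
The clause (C) is unit, so C = 1.
Try B = 0.
The clause (F) is unit, so F = 1.
But (~F) is also a unit clause — contradiction.
So B must be the other value — set B = 1.
The clause (F) is unit, so F = 1.
But (~F) is also a unit clause — contradiction.
Both values of B lead to a conflict.
So D must be the other value — set D = 1.
The clause (F) is unit, so F = 1.
The clause (~A) is unit, so A = 0.
The clause (B) is unit, so B = 1.
The clause (C) is unit, so C = 1.
But (~C) is also a unit clause — contradiction.
Both values of D lead to a conflict.
No assignment satisfies every clause.

No, unsatisfiable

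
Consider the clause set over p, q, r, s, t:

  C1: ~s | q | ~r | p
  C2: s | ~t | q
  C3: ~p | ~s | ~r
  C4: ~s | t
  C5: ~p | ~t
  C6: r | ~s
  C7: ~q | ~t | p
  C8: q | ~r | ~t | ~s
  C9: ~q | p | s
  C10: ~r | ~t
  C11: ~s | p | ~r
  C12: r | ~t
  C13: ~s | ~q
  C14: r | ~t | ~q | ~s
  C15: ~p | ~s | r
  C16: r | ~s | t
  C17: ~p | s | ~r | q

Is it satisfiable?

Satisfiable

Branch on s: set s = 0.
Branch on t: set t = 0.
Branch on q: set q = 0.
Branch on p: set p = 0.
All clauses hold; r can take either value.
A satisfying assignment: p ↦ 0; q ↦ 0; r ↦ 0; s ↦ 0; t ↦ 0.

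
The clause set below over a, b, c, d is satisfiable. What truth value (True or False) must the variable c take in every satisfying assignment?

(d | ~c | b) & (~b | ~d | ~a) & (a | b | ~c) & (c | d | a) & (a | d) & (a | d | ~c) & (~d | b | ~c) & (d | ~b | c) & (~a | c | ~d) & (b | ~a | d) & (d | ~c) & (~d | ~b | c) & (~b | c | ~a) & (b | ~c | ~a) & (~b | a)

False

Suppose c = 1.
From the singleton clause (d), d = 1.
From the singleton clause (b), b = 1.
From the singleton clause (~a), a = 0.
Now (a) is unsatisfied and unit — conflict.
So every satisfying assignment has c = False.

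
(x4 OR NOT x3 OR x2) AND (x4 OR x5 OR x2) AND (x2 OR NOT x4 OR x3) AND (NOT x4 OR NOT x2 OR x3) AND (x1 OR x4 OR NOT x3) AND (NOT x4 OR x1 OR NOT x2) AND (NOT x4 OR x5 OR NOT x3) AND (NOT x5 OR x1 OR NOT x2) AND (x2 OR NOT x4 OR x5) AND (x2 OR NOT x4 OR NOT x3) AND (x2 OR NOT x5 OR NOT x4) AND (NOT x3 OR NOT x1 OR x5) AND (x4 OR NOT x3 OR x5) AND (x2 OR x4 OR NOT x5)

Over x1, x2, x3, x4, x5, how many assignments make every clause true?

There are 2^5 = 32 truth assignments over (x1, x2, x3, x4, x5).
Split on x2. With x2 = true, the clauses containing x2 are satisfied and NOT x2 drops from the rest; 5 of the 2^4 = 16 assignments to the other variables satisfy what remains.
With x2 = false, by the same count on the reduced clause set, 0 assignments work.
(One model: x1=F, x2=T, x3=F, x4=F, x5=F.)
Total: 5 + 0 = 5.

5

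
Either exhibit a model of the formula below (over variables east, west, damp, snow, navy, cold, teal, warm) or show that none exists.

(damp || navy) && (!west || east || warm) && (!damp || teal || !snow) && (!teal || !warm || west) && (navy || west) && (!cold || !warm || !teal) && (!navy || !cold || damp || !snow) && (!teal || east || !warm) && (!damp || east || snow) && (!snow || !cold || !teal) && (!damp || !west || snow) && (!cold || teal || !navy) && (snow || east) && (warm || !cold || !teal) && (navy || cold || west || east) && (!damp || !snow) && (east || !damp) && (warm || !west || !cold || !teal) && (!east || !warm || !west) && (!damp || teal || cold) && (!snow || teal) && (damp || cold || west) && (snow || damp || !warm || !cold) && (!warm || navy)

Suppose damp = false.
Unit clause (navy) forces navy = true.
Suppose cold = false.
Unit clause (west) forces west = true.
Suppose east = true.
Unit clause (!warm) forces warm = false.
Suppose snow = false.
All clauses hold; teal can take either value.

east: true; west: true; damp: false; snow: false; navy: true; cold: false; teal: false; warm: false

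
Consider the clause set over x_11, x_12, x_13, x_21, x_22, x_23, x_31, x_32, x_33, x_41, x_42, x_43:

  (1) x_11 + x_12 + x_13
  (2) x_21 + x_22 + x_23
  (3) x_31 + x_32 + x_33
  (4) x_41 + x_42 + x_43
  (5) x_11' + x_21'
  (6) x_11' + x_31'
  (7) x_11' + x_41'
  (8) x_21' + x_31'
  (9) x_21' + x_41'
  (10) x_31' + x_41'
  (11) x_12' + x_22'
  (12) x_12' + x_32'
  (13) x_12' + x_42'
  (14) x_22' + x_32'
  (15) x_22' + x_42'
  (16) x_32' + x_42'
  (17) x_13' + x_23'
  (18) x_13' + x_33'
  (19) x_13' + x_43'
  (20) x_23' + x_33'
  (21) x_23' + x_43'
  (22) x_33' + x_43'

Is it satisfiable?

Suppose x_11 = 0.
Suppose x_12 = 1.
From the singleton clause (x_22'), x_22 = 0.
From the singleton clause (x_32'), x_32 = 0.
From the singleton clause (x_42'), x_42 = 0.
Suppose x_21 = 1.
From the singleton clause (x_31'), x_31 = 0.
From the singleton clause (x_33), x_33 = 1.
From the singleton clause (x_41'), x_41 = 0.
From the singleton clause (x_43), x_43 = 1.
Now (x_43') is unsatisfied and unit — conflict.
So x_21 must be the other value — set x_21 = 0.
From the singleton clause (x_23), x_23 = 1.
From the singleton clause (x_13'), x_13 = 0.
From the singleton clause (x_33'), x_33 = 0.
From the singleton clause (x_31), x_31 = 1.
From the singleton clause (x_41'), x_41 = 0.
From the singleton clause (x_43), x_43 = 1.
Now (x_43') is unsatisfied and unit — conflict.
Both values of x_21 lead to a conflict.
So x_12 must be the other value — set x_12 = 0.
From the singleton clause (x_13), x_13 = 1.
From the singleton clause (x_23'), x_23 = 0.
From the singleton clause (x_33'), x_33 = 0.
From the singleton clause (x_43'), x_43 = 0.
Suppose x_21 = 1.
From the singleton clause (x_31'), x_31 = 0.
From the singleton clause (x_32), x_32 = 1.
From the singleton clause (x_41'), x_41 = 0.
From the singleton clause (x_42), x_42 = 1.
Now (x_42') is unsatisfied and unit — conflict.
So x_21 must be the other value — set x_21 = 0.
From the singleton clause (x_22), x_22 = 1.
From the singleton clause (x_32'), x_32 = 0.
From the singleton clause (x_31), x_31 = 1.
From the singleton clause (x_41'), x_41 = 0.
From the singleton clause (x_42), x_42 = 1.
Now (x_42') is unsatisfied and unit — conflict.
Both values of x_21 lead to a conflict.
Both values of x_12 lead to a conflict.
So x_11 must be the other value — set x_11 = 1.
From the singleton clause (x_21'), x_21 = 0.
From the singleton clause (x_31'), x_31 = 0.
From the singleton clause (x_41'), x_41 = 0.
Suppose x_22 = 1.
From the singleton clause (x_12'), x_12 = 0.
From the singleton clause (x_32'), x_32 = 0.
From the singleton clause (x_33), x_33 = 1.
From the singleton clause (x_42'), x_42 = 0.
From the singleton clause (x_43), x_43 = 1.
Now (x_43') is unsatisfied and unit — conflict.
So x_22 must be the other value — set x_22 = 0.
From the singleton clause (x_23), x_23 = 1.
From the singleton clause (x_13'), x_13 = 0.
From the singleton clause (x_33'), x_33 = 0.
From the singleton clause (x_32), x_32 = 1.
From the singleton clause (x_12'), x_12 = 0.
From the singleton clause (x_42'), x_42 = 0.
From the singleton clause (x_43), x_43 = 1.
Now (x_43') is unsatisfied and unit — conflict.
Both values of x_22 lead to a conflict.
Both values of x_11 lead to a conflict.
No assignment satisfies every clause.

Unsatisfiable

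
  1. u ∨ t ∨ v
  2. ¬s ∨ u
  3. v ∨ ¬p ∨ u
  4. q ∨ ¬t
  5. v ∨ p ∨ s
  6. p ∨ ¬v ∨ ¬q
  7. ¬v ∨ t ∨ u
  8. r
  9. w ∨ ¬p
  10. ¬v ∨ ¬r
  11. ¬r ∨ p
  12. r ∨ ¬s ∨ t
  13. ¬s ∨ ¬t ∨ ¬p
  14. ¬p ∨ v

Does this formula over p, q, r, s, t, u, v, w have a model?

No

(r) alone gives r = True.
(¬v) alone gives v = False.
(p) alone gives p = True.
That conflicts with the unit clause (¬p).
No assignment satisfies every clause.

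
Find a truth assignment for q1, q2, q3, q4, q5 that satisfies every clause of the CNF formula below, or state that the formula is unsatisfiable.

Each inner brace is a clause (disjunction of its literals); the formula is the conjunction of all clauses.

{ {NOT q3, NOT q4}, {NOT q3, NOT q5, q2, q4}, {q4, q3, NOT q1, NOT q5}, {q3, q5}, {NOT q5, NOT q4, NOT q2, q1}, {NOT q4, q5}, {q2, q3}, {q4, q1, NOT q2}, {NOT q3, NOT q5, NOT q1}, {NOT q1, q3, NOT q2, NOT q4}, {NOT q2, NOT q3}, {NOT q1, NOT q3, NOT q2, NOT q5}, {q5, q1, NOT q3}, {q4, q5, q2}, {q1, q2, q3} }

UNSATISFIABLE

Try q3 = false.
From the singleton clause (q5), q5 = true.
From the singleton clause (q2), q2 = true.
Try q4 = true.
From the singleton clause (q1), q1 = true.
But (NOT q1) is also a unit clause — contradiction.
Undo q4 and try q4 = false.
From the singleton clause (NOT q1), q1 = false.
But (q1) is also a unit clause — contradiction.
Both values of q4 lead to a conflict.
Undo q3 and try q3 = true.
From the singleton clause (NOT q4), q4 = false.
From the singleton clause (NOT q2), q2 = false.
From the singleton clause (NOT q5), q5 = false.
But (q5) is also a unit clause — contradiction.
Both values of q3 lead to a conflict.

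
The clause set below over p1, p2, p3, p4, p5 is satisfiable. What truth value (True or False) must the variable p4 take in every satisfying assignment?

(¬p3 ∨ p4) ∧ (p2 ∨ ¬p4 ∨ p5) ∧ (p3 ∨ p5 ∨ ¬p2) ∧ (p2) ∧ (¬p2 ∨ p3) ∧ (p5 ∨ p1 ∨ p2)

True

Suppose p4 = False.
The clause (¬p3) is unit, so p3 = False.
The clause (p2) is unit, so p2 = True.
Now (¬p2) is unsatisfied and unit — conflict.
So every satisfying assignment has p4 = True.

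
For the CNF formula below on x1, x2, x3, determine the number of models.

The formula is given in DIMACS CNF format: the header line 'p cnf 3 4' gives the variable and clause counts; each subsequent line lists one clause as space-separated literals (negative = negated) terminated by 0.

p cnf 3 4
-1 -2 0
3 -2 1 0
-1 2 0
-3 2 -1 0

There are 2^3 = 8 truth assignments over (x1, x2, x3).
Check each against the 4 clauses (columns in the order x1, x2, x3):
  F F F  ✓ satisfies all
  F F T  ✓ satisfies all
  F T F  ✗ fails (x3 ∨ ¬x2 ∨ x1)
  F T T  ✓ satisfies all
  T F F  ✗ fails (¬x1 ∨ x2)
  T F T  ✗ fails (¬x1 ∨ x2)
  T T F  ✗ fails (¬x1 ∨ ¬x2)
  T T T  ✗ fails (¬x1 ∨ ¬x2)
3 of the 8 rows are models.

3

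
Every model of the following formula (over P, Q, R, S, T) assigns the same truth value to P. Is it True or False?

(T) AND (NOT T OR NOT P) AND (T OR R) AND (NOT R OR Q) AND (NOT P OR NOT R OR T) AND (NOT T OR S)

Suppose P = true.
(T) alone gives T = true.
Now (NOT T) is unsatisfied and unit — conflict.
So every satisfying assignment has P = False.

False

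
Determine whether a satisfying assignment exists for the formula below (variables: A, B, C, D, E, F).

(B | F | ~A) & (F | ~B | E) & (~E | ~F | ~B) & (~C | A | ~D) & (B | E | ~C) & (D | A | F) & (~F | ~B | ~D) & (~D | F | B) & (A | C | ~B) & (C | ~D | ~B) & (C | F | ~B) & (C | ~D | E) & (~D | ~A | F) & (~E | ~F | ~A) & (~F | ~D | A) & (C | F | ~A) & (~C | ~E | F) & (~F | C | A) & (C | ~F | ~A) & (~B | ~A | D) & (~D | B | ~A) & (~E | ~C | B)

Yes, satisfiable

Suppose B = 1.
Suppose F = 1.
From the singleton clause (~E), E = 0.
From the singleton clause (~D), D = 0.
From the singleton clause (~A), A = 0.
From the singleton clause (C), C = 1.
All clauses are satisfied.
A satisfying assignment: A ↦ 0,  B ↦ 1,  C ↦ 1,  D ↦ 0,  E ↦ 0,  F ↦ 1.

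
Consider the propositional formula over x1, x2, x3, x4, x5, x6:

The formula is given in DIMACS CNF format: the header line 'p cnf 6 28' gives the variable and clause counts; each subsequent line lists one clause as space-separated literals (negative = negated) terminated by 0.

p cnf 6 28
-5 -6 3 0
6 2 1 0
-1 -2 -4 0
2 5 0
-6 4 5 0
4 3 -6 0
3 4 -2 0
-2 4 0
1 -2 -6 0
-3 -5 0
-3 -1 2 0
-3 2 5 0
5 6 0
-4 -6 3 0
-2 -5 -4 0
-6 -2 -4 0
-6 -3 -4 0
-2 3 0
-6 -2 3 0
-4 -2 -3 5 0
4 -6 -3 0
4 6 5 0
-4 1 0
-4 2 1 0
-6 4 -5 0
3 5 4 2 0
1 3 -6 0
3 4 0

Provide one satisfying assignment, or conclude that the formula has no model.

x1=True; x2=False; x3=False; x4=True; x5=True; x6=False

Try x2 = False.
Unit clause (x5) forces x5 = True.
Unit clause (¬x3) forces x3 = False.
Unit clause (¬x6) forces x6 = False.
Unit clause (x1) forces x1 = True.
Unit clause (x4) forces x4 = True.
All clauses are satisfied.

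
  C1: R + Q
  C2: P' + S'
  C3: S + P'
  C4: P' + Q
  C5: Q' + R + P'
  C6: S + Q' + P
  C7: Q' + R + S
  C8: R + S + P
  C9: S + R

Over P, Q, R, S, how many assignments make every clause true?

There are 2^4 = 16 truth assignments over (P, Q, R, S).
Check each against the 9 clauses (columns in the order P, Q, R, S):
  F F F F  ✗ fails (R + Q)
  F F F T  ✗ fails (R + Q)
  F F T F  ✓ satisfies all
  F F T T  ✓ satisfies all
  F T F F  ✗ fails (S + Q' + P)
  F T F T  ✓ satisfies all
  F T T F  ✗ fails (S + Q' + P)
  F T T T  ✓ satisfies all
  T F F F  ✗ fails (R + Q)
  T F F T  ✗ fails (R + Q)
  T F T F  ✗ fails (S + P')
  T F T T  ✗ fails (P' + S')
  T T F F  ✗ fails (S + P')
  T T F T  ✗ fails (P' + S')
  T T T F  ✗ fails (S + P')
  T T T T  ✗ fails (P' + S')
4 of the 16 rows are models.

4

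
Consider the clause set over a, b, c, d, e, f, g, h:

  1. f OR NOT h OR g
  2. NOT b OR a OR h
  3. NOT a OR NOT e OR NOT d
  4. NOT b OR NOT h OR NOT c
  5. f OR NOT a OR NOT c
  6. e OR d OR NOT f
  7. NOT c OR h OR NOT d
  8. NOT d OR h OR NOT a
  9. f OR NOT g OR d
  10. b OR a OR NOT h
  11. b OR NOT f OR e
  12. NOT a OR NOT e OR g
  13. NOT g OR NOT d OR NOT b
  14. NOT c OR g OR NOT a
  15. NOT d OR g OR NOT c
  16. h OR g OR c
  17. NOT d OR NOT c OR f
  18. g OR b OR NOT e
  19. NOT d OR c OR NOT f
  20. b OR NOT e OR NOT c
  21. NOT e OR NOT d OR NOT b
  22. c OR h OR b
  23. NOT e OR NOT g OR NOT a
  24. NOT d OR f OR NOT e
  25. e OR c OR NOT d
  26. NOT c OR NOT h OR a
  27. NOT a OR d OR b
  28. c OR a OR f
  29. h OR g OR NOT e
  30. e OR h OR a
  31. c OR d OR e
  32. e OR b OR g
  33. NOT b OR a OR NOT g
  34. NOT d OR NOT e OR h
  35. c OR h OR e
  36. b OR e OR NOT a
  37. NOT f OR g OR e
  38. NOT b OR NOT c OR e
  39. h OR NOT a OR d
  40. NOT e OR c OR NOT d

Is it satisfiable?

Branch on f: set f = true.
Branch on e: set e = true.
Branch on a: set a = false.
Branch on b: set b = true.
From the singleton clause (h), h = true.
From the singleton clause (NOT c), c = false.
From the singleton clause (NOT d), d = false.
From the singleton clause (NOT g), g = false.
Every clause now holds.
A satisfying assignment: a ↦ false; b ↦ true; c ↦ false; d ↦ false; e ↦ true; f ↦ true; g ↦ false; h ↦ true.

Satisfiable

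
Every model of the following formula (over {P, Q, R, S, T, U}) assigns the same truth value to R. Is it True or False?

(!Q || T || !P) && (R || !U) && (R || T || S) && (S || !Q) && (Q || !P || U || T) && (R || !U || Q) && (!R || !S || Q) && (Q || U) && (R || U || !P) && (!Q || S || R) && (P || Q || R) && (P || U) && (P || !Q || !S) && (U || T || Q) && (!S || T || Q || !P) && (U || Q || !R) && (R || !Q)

Suppose R = false.
(!U) alone gives U = false.
(Q) alone gives Q = true.
But (!Q) is also a unit clause — contradiction.
So every satisfying assignment has R = True.

True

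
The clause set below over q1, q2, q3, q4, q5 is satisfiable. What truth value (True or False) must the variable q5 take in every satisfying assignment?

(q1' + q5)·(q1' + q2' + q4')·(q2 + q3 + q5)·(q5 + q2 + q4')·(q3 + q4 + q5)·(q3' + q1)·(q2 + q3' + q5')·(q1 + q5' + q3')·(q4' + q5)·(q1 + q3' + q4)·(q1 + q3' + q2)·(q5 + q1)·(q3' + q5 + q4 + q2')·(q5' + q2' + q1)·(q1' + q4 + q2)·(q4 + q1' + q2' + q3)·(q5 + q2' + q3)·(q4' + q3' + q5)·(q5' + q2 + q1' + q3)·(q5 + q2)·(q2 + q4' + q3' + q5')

True

Suppose q5 = 0.
Unit clause (q1') forces q1 = 0.
Now (q1) is unsatisfied and unit — conflict.
So every satisfying assignment has q5 = True.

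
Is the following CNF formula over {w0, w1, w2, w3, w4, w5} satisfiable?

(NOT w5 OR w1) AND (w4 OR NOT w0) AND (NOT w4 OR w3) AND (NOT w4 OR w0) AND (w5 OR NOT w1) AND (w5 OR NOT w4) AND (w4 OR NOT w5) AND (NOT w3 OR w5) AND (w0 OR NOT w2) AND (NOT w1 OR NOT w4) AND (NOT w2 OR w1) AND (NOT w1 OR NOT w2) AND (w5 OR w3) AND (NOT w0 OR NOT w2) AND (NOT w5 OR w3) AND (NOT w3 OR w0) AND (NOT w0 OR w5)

Unsatisfiable

Case w5 = false:
Unit clause (NOT w1) forces w1 = false.
Unit clause (NOT w4) forces w4 = false.
Unit clause (NOT w0) forces w0 = false.
Unit clause (NOT w3) forces w3 = false.
Now (w3) is unsatisfied and unit — conflict.
So w5 must be the other value — set w5 = true.
Unit clause (w1) forces w1 = true.
Unit clause (w4) forces w4 = true.
Now (NOT w4) is unsatisfied and unit — conflict.
Neither w5 = true nor w5 = false works.
No assignment satisfies every clause.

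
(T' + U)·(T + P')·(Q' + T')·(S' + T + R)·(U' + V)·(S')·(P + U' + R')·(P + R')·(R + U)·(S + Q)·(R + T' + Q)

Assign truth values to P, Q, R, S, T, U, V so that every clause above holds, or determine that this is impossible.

P: 0,  Q: 1,  R: 0,  S: 0,  T: 0,  U: 1,  V: 1

(S') alone gives S = 0.
(Q) alone gives Q = 1.
(T') alone gives T = 0.
(P') alone gives P = 0.
(R') alone gives R = 0.
(U) alone gives U = 1.
(V) alone gives V = 1.
This assignment satisfies each clause.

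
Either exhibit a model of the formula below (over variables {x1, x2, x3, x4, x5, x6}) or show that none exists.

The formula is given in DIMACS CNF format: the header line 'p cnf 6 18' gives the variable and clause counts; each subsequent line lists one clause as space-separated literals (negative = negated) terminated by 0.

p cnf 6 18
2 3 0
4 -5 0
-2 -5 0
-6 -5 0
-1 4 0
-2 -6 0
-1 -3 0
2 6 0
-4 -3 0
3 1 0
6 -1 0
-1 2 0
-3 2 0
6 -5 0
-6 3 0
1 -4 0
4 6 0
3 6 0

UNSATISFIABLE

Case x2 = True:
Unit clause (¬x5) forces x5 = False.
Unit clause (¬x6) forces x6 = False.
Unit clause (¬x1) forces x1 = False.
Unit clause (x3) forces x3 = True.
Unit clause (¬x4) forces x4 = False.
But (x4) is also a unit clause — contradiction.
Undo x2 and try x2 = False.
Unit clause (x3) forces x3 = True.
But (¬x3) is also a unit clause — contradiction.
Neither x2 = True nor x2 = False works.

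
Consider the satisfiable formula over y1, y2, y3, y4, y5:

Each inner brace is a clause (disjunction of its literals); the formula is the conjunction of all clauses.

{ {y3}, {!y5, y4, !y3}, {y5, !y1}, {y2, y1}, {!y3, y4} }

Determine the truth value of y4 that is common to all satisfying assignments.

True

Suppose y4 = false.
(y3) alone gives y3 = true.
Now (!y3) is unsatisfied and unit — conflict.
So every satisfying assignment has y4 = True.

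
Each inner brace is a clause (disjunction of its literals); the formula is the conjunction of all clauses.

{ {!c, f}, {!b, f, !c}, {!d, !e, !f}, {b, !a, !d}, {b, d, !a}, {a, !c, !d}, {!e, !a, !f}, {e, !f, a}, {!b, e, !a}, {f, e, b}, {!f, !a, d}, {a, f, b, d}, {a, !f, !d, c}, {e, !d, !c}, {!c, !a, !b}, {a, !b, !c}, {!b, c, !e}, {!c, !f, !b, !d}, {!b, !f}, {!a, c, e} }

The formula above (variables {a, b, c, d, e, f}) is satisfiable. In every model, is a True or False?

False

Suppose a = true.
Branch on c: set c = false.
Unit clause (e) forces e = true.
Unit clause (!f) forces f = false.
Unit clause (!b) forces b = false.
Unit clause (!d) forces d = false.
Now (d) is unsatisfied and unit — conflict.
So c must be the other value — set c = true.
Unit clause (f) forces f = true.
Unit clause (!e) forces e = false.
Unit clause (!b) forces b = false.
Unit clause (!d) forces d = false.
Now (d) is unsatisfied and unit — conflict.
Either choice for c ends in contradiction.
So every satisfying assignment has a = False.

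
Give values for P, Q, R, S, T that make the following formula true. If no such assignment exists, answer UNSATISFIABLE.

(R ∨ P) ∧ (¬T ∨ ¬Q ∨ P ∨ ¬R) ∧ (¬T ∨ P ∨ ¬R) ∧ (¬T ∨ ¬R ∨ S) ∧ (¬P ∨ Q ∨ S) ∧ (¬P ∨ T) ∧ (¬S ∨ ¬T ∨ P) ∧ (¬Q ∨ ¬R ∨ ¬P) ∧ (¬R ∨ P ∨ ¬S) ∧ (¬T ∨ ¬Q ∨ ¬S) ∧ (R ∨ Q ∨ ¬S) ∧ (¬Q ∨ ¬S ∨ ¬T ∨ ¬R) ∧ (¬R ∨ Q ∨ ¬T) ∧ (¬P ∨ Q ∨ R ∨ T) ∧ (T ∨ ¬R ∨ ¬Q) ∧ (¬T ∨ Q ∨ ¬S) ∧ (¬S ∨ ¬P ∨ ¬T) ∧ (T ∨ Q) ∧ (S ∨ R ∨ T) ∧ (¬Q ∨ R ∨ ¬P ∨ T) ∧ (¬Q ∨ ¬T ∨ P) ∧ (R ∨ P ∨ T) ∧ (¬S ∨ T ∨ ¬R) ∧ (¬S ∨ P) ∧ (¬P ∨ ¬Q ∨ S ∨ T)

P ↦ True,  Q ↦ True,  R ↦ False,  S ↦ False,  T ↦ True

Suppose R = False.
The clause (P) is unit, so P = True.
The clause (T) is unit, so T = True.
The clause (¬S) is unit, so S = False.
The clause (Q) is unit, so Q = True.
This assignment satisfies each clause.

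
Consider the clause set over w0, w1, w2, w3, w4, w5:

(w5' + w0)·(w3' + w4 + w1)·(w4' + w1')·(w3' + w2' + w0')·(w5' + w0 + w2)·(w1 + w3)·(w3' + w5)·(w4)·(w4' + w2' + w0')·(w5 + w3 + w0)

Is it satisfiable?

(w4) alone gives w4 = 1.
(w1') alone gives w1 = 0.
(w3) alone gives w3 = 1.
(w5) alone gives w5 = 1.
(w0) alone gives w0 = 1.
(w2') alone gives w2 = 0.
This assignment satisfies each clause.
A satisfying assignment: w0 ↦ 1; w1 ↦ 0; w2 ↦ 0; w3 ↦ 1; w4 ↦ 1; w5 ↦ 1.

Satisfiable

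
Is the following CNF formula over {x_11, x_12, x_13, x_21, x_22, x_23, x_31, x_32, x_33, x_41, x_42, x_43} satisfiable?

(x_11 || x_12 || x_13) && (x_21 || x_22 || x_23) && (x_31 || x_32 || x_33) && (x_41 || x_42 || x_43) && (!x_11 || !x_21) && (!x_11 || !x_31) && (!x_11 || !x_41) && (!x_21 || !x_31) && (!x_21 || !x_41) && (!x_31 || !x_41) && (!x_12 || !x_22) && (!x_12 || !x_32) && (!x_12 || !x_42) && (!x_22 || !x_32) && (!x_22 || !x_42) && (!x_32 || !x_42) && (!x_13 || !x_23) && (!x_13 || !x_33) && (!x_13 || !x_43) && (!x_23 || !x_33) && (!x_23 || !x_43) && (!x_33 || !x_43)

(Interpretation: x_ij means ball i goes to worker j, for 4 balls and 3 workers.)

Suppose x_11 = false.
Suppose x_12 = true.
From the singleton clause (!x_22), x_22 = false.
From the singleton clause (!x_32), x_32 = false.
From the singleton clause (!x_42), x_42 = false.
Suppose x_21 = true.
From the singleton clause (!x_31), x_31 = false.
From the singleton clause (x_33), x_33 = true.
From the singleton clause (!x_41), x_41 = false.
From the singleton clause (x_43), x_43 = true.
That conflicts with the unit clause (!x_43).
That branch fails; take x_21 = false instead.
From the singleton clause (x_23), x_23 = true.
From the singleton clause (!x_13), x_13 = false.
From the singleton clause (!x_33), x_33 = false.
From the singleton clause (x_31), x_31 = true.
From the singleton clause (!x_41), x_41 = false.
From the singleton clause (x_43), x_43 = true.
That conflicts with the unit clause (!x_43).
Both values of x_21 lead to a conflict.
That branch fails; take x_12 = false instead.
From the singleton clause (x_13), x_13 = true.
From the singleton clause (!x_23), x_23 = false.
From the singleton clause (!x_33), x_33 = false.
From the singleton clause (!x_43), x_43 = false.
Suppose x_21 = true.
From the singleton clause (!x_31), x_31 = false.
From the singleton clause (x_32), x_32 = true.
From the singleton clause (!x_41), x_41 = false.
From the singleton clause (x_42), x_42 = true.
That conflicts with the unit clause (!x_42).
That branch fails; take x_21 = false instead.
From the singleton clause (x_22), x_22 = true.
From the singleton clause (!x_32), x_32 = false.
From the singleton clause (x_31), x_31 = true.
From the singleton clause (!x_41), x_41 = false.
From the singleton clause (x_42), x_42 = true.
That conflicts with the unit clause (!x_42).
Both values of x_21 lead to a conflict.
Both values of x_12 lead to a conflict.
That branch fails; take x_11 = true instead.
From the singleton clause (!x_21), x_21 = false.
From the singleton clause (!x_31), x_31 = false.
From the singleton clause (!x_41), x_41 = false.
Suppose x_22 = true.
From the singleton clause (!x_12), x_12 = false.
From the singleton clause (!x_32), x_32 = false.
From the singleton clause (x_33), x_33 = true.
From the singleton clause (!x_42), x_42 = false.
From the singleton clause (x_43), x_43 = true.
That conflicts with the unit clause (!x_43).
That branch fails; take x_22 = false instead.
From the singleton clause (x_23), x_23 = true.
From the singleton clause (!x_13), x_13 = false.
From the singleton clause (!x_33), x_33 = false.
From the singleton clause (x_32), x_32 = true.
From the singleton clause (!x_12), x_12 = false.
From the singleton clause (!x_42), x_42 = false.
From the singleton clause (x_43), x_43 = true.
That conflicts with the unit clause (!x_43).
Both values of x_22 lead to a conflict.
Both values of x_11 lead to a conflict.
No assignment satisfies every clause.

Unsatisfiable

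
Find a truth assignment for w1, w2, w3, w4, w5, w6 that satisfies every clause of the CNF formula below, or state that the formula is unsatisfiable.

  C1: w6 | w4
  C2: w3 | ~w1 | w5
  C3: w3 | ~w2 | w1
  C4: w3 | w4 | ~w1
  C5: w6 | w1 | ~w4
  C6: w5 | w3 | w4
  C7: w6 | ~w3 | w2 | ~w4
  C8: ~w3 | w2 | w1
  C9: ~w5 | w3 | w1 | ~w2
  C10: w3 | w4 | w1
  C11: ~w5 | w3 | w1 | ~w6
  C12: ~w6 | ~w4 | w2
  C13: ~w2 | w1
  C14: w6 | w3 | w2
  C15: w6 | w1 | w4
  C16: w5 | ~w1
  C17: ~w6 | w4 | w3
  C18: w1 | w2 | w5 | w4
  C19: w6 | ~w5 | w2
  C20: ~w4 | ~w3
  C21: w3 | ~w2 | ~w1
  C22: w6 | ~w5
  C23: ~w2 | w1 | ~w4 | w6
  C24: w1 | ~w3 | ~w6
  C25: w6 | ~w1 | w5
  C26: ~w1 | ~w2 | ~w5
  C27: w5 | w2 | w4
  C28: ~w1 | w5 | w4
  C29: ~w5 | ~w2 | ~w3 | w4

w1 ↦ 1,  w2 ↦ 0,  w3 ↦ 1,  w4 ↦ 0,  w5 ↦ 1,  w6 ↦ 1

Branch on w6: set w6 = 1.
Branch on w4: set w4 = 0.
The clause (w3) is unit, so w3 = 1.
The clause (w1) is unit, so w1 = 1.
The clause (w5) is unit, so w5 = 1.
The clause (~w2) is unit, so w2 = 0.
This assignment satisfies each clause.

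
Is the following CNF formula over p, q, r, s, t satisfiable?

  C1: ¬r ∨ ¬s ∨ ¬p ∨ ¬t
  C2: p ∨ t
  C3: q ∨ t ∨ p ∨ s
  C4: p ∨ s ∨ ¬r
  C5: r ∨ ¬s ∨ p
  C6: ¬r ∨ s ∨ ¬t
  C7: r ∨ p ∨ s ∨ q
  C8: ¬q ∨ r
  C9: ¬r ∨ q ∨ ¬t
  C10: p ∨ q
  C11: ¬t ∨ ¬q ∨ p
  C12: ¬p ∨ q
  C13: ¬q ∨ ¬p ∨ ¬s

Yes, satisfiable

Try p = True.
Unit clause (q) forces q = True.
Unit clause (r) forces r = True.
Unit clause (¬s) forces s = False.
Unit clause (¬t) forces t = False.
All clauses are satisfied.
A satisfying assignment: p=True, q=True, r=True, s=False, t=False.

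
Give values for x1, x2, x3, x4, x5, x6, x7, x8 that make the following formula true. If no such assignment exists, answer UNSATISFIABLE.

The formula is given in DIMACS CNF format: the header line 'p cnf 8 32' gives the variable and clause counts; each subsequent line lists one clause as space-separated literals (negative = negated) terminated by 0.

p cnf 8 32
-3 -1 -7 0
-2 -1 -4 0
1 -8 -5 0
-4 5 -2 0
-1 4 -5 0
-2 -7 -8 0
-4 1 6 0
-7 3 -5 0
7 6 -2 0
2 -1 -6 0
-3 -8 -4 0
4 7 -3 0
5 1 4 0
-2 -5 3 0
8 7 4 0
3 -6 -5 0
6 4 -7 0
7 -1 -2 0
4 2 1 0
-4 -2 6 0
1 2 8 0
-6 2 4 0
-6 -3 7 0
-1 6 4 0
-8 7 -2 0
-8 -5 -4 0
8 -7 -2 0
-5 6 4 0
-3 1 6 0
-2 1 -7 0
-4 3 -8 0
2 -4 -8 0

Suppose x3 = True.
Suppose x1 = True.
From the singleton clause (¬x7), x7 = False.
From the singleton clause (x4), x4 = True.
From the singleton clause (¬x2), x2 = False.
From the singleton clause (¬x6), x6 = False.
From the singleton clause (¬x8), x8 = False.
All clauses hold; x5 can take either value.

x1: True; x2: False; x3: True; x4: True; x5: True; x6: False; x7: False; x8: False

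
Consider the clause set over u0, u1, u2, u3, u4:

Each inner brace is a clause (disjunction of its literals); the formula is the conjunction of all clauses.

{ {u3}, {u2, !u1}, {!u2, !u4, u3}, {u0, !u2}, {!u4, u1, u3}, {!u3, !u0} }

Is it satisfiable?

Yes, satisfiable

From the singleton clause (u3), u3 = true.
From the singleton clause (!u0), u0 = false.
From the singleton clause (!u2), u2 = false.
From the singleton clause (!u1), u1 = false.
Every clause is now satisfied; u4 is unconstrained.
A satisfying assignment: u0 ↦ false, u1 ↦ false, u2 ↦ false, u3 ↦ true, u4 ↦ false.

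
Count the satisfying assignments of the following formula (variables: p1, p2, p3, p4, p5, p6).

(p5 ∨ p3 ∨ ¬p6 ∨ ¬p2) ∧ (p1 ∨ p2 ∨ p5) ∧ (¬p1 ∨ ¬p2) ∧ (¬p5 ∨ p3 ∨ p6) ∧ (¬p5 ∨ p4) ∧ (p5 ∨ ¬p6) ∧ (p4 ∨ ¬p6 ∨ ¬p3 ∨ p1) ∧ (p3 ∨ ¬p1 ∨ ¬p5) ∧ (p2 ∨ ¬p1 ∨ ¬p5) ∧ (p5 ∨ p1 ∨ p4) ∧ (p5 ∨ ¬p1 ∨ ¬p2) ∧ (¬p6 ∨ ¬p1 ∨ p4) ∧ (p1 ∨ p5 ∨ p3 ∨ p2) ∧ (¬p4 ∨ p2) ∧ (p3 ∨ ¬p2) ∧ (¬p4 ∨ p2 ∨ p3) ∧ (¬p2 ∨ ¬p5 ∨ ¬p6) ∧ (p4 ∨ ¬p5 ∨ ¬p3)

4

There are 2^6 = 64 truth assignments over (p1, p2, p3, p4, p5, p6).
Split on p5. With p5 = True, the clauses containing p5 are satisfied and ¬p5 drops from the rest; 1 of the 2^5 = 32 assignments to the other variables satisfy what remains.
With p5 = False, by the same count on the reduced clause set, 3 assignments work.
(One model: p1=F, p2=T, p3=T, p4=T, p5=F, p6=F.)
Total: 1 + 3 = 4.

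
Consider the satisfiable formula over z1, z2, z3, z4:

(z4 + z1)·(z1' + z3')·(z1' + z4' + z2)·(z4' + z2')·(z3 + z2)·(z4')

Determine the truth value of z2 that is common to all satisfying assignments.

Suppose z2 = 0.
The clause (z3) is unit, so z3 = 1.
The clause (z1') is unit, so z1 = 0.
The clause (z4) is unit, so z4 = 1.
But (z4') is also a unit clause — contradiction.
So every satisfying assignment has z2 = True.

True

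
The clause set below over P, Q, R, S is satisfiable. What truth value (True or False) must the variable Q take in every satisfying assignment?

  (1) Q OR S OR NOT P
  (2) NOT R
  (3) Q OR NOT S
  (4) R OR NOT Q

False

Suppose Q = true.
Unit clause (NOT R) forces R = false.
Now (R) is unsatisfied and unit — conflict.
So every satisfying assignment has Q = False.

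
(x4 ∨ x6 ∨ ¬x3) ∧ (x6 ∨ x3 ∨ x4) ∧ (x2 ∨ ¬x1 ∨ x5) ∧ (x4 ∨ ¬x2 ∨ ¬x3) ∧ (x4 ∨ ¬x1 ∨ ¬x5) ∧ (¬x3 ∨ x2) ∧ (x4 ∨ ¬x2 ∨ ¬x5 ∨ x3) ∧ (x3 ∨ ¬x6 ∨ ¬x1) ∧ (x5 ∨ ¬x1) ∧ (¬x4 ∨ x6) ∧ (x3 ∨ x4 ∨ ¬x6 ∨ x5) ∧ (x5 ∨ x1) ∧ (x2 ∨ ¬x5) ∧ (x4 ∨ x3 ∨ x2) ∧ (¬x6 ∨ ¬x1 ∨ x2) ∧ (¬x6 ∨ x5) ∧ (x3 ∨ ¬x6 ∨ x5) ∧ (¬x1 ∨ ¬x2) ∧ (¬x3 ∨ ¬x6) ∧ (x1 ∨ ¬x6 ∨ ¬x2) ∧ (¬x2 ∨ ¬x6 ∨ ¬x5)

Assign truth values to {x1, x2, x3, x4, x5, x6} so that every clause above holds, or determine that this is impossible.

UNSATISFIABLE

Case x3 = False:
Case x6 = True:
The clause (¬x1) is unit, so x1 = False.
The clause (x5) is unit, so x5 = True.
The clause (x2) is unit, so x2 = True.
That conflicts with the unit clause (¬x2).
That branch fails; take x6 = False instead.
The clause (x4) is unit, so x4 = True.
That conflicts with the unit clause (¬x4).
Neither x6 = True nor x6 = False works.
That branch fails; take x3 = True instead.
The clause (x2) is unit, so x2 = True.
The clause (x4) is unit, so x4 = True.
The clause (x6) is unit, so x6 = True.
That conflicts with the unit clause (¬x6).
Neither x3 = True nor x3 = False works.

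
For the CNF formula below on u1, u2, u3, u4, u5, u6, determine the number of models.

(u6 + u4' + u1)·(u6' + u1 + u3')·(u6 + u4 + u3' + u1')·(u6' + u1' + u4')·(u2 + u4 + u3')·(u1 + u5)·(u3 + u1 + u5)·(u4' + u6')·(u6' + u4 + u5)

There are 2^6 = 64 truth assignments over (u1, u2, u3, u4, u5, u6).
Split on u4. With u4 = 1, the clauses containing u4 are satisfied and u4' drops from the rest; 8 of the 2^5 = 32 assignments to the other variables satisfy what remains.
With u4 = 0, by the same count on the reduced clause set, 12 assignments work.
(One model: u1=F, u2=F, u3=F, u4=F, u5=T, u6=F.)
Total: 8 + 12 = 20.

20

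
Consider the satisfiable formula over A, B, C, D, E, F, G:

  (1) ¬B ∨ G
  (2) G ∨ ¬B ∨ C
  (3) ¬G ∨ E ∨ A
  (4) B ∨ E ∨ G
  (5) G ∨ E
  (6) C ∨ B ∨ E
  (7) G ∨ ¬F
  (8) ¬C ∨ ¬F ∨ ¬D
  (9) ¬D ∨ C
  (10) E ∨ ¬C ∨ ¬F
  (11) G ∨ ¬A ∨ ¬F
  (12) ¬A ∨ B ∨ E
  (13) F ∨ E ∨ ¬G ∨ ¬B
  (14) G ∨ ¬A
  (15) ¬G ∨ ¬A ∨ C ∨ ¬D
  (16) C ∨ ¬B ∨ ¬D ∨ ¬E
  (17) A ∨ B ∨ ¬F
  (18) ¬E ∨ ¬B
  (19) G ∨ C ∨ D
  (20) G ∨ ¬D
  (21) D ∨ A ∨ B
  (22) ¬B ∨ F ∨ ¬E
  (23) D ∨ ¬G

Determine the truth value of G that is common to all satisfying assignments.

True

Suppose G = False.
The clause (¬B) is unit, so B = False.
The clause (E) is unit, so E = True.
The clause (¬F) is unit, so F = False.
The clause (¬A) is unit, so A = False.
The clause (¬D) is unit, so D = False.
That conflicts with the unit clause (D).
So every satisfying assignment has G = True.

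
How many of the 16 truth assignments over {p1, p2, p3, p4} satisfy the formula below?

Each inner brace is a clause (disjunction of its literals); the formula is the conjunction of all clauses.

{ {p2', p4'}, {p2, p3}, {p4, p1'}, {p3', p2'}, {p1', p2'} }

4

There are 2^4 = 16 truth assignments over (p1, p2, p3, p4).
Check each against the 5 clauses (columns in the order p1, p2, p3, p4):
  F F F F  ✗ fails (p2 + p3)
  F F F T  ✗ fails (p2 + p3)
  F F T F  ✓ satisfies all
  F F T T  ✓ satisfies all
  F T F F  ✓ satisfies all
  F T F T  ✗ fails (p2' + p4')
  F T T F  ✗ fails (p3' + p2')
  F T T T  ✗ fails (p2' + p4')
  T F F F  ✗ fails (p2 + p3)
  T F F T  ✗ fails (p2 + p3)
  T F T F  ✗ fails (p4 + p1')
  T F T T  ✓ satisfies all
  T T F F  ✗ fails (p4 + p1')
  T T F T  ✗ fails (p2' + p4')
  T T T F  ✗ fails (p4 + p1')
  T T T T  ✗ fails (p2' + p4')
4 of the 16 rows are models.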